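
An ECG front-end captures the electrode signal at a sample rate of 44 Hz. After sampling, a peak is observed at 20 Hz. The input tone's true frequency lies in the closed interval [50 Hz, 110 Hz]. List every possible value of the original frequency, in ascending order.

Frequencies that alias to 20 Hz are k·fs ± 20 Hz for integer k ≥ 0.
k=0: 20 Hz.
k=1: 24 Hz, 64 Hz.
k=2: 68 Hz, 108 Hz.
k=3: 112 Hz, 152 Hz.
Within [50 Hz, 110 Hz]: 64 Hz, 68 Hz, 108 Hz.

64 Hz, 68 Hz, 108 Hz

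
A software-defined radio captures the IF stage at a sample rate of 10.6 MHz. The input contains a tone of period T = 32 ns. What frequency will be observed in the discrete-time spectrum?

T = 32 ns → f = 1/T = 31.25 MHz.
31.25 MHz mod fs = 10.05 MHz.
10.05 MHz > fs/2 = 5.3 MHz, folds to fs − 10.05 MHz = 0.55 MHz.

0.55 MHz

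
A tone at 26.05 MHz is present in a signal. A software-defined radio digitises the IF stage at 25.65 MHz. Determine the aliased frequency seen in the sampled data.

26.05 MHz mod fs = 0.4 MHz.
0.4 MHz ≤ fs/2 = 12.825 MHz, appears at 0.4 MHz.

0.4 MHz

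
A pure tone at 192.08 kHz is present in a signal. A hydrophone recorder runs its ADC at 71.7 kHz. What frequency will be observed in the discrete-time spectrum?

192.08 kHz mod fs = 48.68 kHz.
48.68 kHz > fs/2 = 35.85 kHz, folds to fs − 48.68 kHz = 23.02 kHz.

23.02 kHz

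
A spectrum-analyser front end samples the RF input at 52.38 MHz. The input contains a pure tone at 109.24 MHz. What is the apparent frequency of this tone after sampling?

4.48 MHz

109.24 MHz mod fs = 4.48 MHz.
4.48 MHz ≤ fs/2 = 26.19 MHz, appears at 4.48 MHz.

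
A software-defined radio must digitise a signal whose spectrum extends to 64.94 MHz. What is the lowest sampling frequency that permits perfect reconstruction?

Nyquist rate = 2 × 64.94 MHz = 129.88 MHz.

129.88 MHz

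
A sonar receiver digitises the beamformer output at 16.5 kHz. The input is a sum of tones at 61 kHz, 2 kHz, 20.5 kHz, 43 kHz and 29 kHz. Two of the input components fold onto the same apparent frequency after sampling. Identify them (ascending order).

fs/2 = 8.25 kHz.
61 kHz mod fs = 11.5 kHz.
11.5 kHz > fs/2 = 8.25 kHz, folds to fs − 11.5 kHz = 5 kHz.
2 kHz ≤ fs/2 = 8.25 kHz, passes unchanged.
20.5 kHz mod fs = 4 kHz.
4 kHz ≤ fs/2 = 8.25 kHz, appears at 4 kHz.
43 kHz mod fs = 10 kHz.
10 kHz > fs/2 = 8.25 kHz, folds to fs − 10 kHz = 6.5 kHz.
29 kHz mod fs = 12.5 kHz.
12.5 kHz > fs/2 = 8.25 kHz, folds to fs − 12.5 kHz = 4 kHz.
20.5 kHz and 29 kHz both map to 4 kHz.

20.5 kHz, 29 kHz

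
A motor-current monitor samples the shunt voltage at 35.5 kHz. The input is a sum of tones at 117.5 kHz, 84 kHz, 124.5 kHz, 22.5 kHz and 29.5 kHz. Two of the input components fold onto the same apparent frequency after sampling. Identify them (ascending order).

22.5 kHz, 84 kHz

fs/2 = 17.75 kHz.
117.5 kHz mod fs = 11 kHz.
11 kHz ≤ fs/2 = 17.75 kHz, appears at 11 kHz.
84 kHz mod fs = 13 kHz.
13 kHz ≤ fs/2 = 17.75 kHz, appears at 13 kHz.
124.5 kHz mod fs = 18 kHz.
18 kHz > fs/2 = 17.75 kHz, folds to fs − 18 kHz = 17.5 kHz.
22.5 kHz > fs/2 = 17.75 kHz, folds to fs − 22.5 kHz = 13 kHz.
29.5 kHz > fs/2 = 17.75 kHz, folds to fs − 29.5 kHz = 6 kHz.
22.5 kHz and 84 kHz both map to 13 kHz.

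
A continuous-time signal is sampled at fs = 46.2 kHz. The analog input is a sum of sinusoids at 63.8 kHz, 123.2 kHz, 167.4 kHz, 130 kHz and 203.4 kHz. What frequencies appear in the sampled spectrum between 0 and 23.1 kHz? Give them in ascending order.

fs/2 = 23.1 kHz.
63.8 kHz mod fs = 17.6 kHz.
17.6 kHz ≤ fs/2 = 23.1 kHz, appears at 17.6 kHz.
123.2 kHz mod fs = 30.8 kHz.
30.8 kHz > fs/2 = 23.1 kHz, folds to fs − 30.8 kHz = 15.4 kHz.
167.4 kHz mod fs = 28.8 kHz.
28.8 kHz > fs/2 = 23.1 kHz, folds to fs − 28.8 kHz = 17.4 kHz.
130 kHz mod fs = 37.6 kHz.
37.6 kHz > fs/2 = 23.1 kHz, folds to fs − 37.6 kHz = 8.6 kHz.
203.4 kHz mod fs = 18.6 kHz.
18.6 kHz ≤ fs/2 = 23.1 kHz, appears at 18.6 kHz.
Distinct values: {8.6 kHz, 15.4 kHz, 17.4 kHz, 17.6 kHz, 18.6 kHz}.

8.6 kHz, 15.4 kHz, 17.4 kHz, 17.6 kHz, 18.6 kHz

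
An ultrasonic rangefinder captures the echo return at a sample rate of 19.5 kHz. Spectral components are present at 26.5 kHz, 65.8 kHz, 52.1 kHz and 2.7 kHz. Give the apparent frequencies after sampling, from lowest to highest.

fs/2 = 9.75 kHz.
26.5 kHz mod fs = 7 kHz.
7 kHz ≤ fs/2 = 9.75 kHz, appears at 7 kHz.
65.8 kHz mod fs = 7.3 kHz.
7.3 kHz ≤ fs/2 = 9.75 kHz, appears at 7.3 kHz.
52.1 kHz mod fs = 13.1 kHz.
13.1 kHz > fs/2 = 9.75 kHz, folds to fs − 13.1 kHz = 6.4 kHz.
2.7 kHz ≤ fs/2 = 9.75 kHz, passes unchanged.
Distinct values: {2.7 kHz, 6.4 kHz, 7 kHz, 7.3 kHz}.

2.7 kHz, 6.4 kHz, 7 kHz, 7.3 kHz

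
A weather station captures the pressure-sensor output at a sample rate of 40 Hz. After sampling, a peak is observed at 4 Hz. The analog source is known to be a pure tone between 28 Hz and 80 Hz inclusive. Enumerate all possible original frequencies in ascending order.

Frequencies that alias to 4 Hz are k·fs ± 4 Hz for integer k ≥ 0.
k=0: 4 Hz.
k=1: 36 Hz, 44 Hz.
k=2: 76 Hz, 84 Hz.
k=3: 116 Hz, 124 Hz.
Within [28 Hz, 80 Hz]: 36 Hz, 44 Hz, 76 Hz.

36 Hz, 44 Hz, 76 Hz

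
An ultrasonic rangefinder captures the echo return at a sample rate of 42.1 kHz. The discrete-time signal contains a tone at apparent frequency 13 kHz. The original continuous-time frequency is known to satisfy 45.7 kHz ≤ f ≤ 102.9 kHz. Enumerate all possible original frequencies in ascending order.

Frequencies that alias to 13 kHz are k·fs ± 13 kHz for integer k ≥ 0.
k=0: 13 kHz.
k=1: 29.1 kHz, 55.1 kHz.
k=2: 71.2 kHz, 97.2 kHz.
k=3: 113.3 kHz, 139.3 kHz.
Within [45.7 kHz, 102.9 kHz]: 55.1 kHz, 71.2 kHz, 97.2 kHz.

55.1 kHz, 71.2 kHz, 97.2 kHz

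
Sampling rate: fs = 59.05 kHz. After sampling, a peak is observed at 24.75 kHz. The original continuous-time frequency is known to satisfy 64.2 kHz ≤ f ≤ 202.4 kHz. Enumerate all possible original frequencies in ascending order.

83.8 kHz, 93.35 kHz, 142.85 kHz, 152.4 kHz, 201.9 kHz

Frequencies that alias to 24.75 kHz are k·fs ± 24.75 kHz for integer k ≥ 0.
k=0: 24.75 kHz.
k=1: 34.3 kHz, 83.8 kHz.
k=2: 93.35 kHz, 142.85 kHz.
k=3: 152.4 kHz, 201.9 kHz.
k=4: 211.45 kHz, 260.95 kHz.
Within [64.2 kHz, 202.4 kHz]: 83.8 kHz, 93.35 kHz, 142.85 kHz, 152.4 kHz, 201.9 kHz.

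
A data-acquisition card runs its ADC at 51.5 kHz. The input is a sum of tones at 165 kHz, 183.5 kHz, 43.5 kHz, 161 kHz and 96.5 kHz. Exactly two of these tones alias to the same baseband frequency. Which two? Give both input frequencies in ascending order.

fs/2 = 25.75 kHz.
165 kHz mod fs = 10.5 kHz.
10.5 kHz ≤ fs/2 = 25.75 kHz, appears at 10.5 kHz.
183.5 kHz mod fs = 29 kHz.
29 kHz > fs/2 = 25.75 kHz, folds to fs − 29 kHz = 22.5 kHz.
43.5 kHz > fs/2 = 25.75 kHz, folds to fs − 43.5 kHz = 8 kHz.
161 kHz mod fs = 6.5 kHz.
6.5 kHz ≤ fs/2 = 25.75 kHz, appears at 6.5 kHz.
96.5 kHz mod fs = 45 kHz.
45 kHz > fs/2 = 25.75 kHz, folds to fs − 45 kHz = 6.5 kHz.
96.5 kHz and 161 kHz both map to 6.5 kHz.

96.5 kHz, 161 kHz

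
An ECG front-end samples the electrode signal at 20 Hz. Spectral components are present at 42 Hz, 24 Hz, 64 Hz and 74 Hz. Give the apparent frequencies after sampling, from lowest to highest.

fs/2 = 10 Hz.
42 Hz mod fs = 2 Hz.
2 Hz ≤ fs/2 = 10 Hz, appears at 2 Hz.
24 Hz mod fs = 4 Hz.
4 Hz ≤ fs/2 = 10 Hz, appears at 4 Hz.
64 Hz mod fs = 4 Hz.
4 Hz ≤ fs/2 = 10 Hz, appears at 4 Hz.
74 Hz mod fs = 14 Hz.
14 Hz > fs/2 = 10 Hz, folds to fs − 14 Hz = 6 Hz.
Distinct values: {2 Hz, 4 Hz, 6 Hz}.

2 Hz, 4 Hz, 6 Hz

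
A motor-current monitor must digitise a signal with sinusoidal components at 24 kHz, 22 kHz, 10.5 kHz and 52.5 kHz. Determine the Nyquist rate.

Highest-frequency component: 52.5 kHz.
Nyquist rate = 2 × 52.5 kHz = 105 kHz.

105 kHz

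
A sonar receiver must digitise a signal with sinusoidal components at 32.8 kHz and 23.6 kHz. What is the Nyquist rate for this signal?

Highest-frequency component: 32.8 kHz.
Nyquist rate = 2 × 32.8 kHz = 65.6 kHz.

65.6 kHz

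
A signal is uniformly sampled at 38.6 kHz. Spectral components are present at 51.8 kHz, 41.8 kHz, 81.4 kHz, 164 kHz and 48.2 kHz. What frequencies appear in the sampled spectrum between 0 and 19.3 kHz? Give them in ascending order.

fs/2 = 19.3 kHz.
51.8 kHz mod fs = 13.2 kHz.
13.2 kHz ≤ fs/2 = 19.3 kHz, appears at 13.2 kHz.
41.8 kHz mod fs = 3.2 kHz.
3.2 kHz ≤ fs/2 = 19.3 kHz, appears at 3.2 kHz.
81.4 kHz mod fs = 4.2 kHz.
4.2 kHz ≤ fs/2 = 19.3 kHz, appears at 4.2 kHz.
164 kHz mod fs = 9.6 kHz.
9.6 kHz ≤ fs/2 = 19.3 kHz, appears at 9.6 kHz.
48.2 kHz mod fs = 9.6 kHz.
9.6 kHz ≤ fs/2 = 19.3 kHz, appears at 9.6 kHz.
Distinct values: {3.2 kHz, 4.2 kHz, 9.6 kHz, 13.2 kHz}.

3.2 kHz, 4.2 kHz, 9.6 kHz, 13.2 kHz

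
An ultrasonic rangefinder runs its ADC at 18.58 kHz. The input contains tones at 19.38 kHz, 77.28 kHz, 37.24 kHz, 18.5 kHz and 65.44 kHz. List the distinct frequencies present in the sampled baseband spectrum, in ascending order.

fs/2 = 9.29 kHz.
19.38 kHz mod fs = 0.8 kHz.
0.8 kHz ≤ fs/2 = 9.29 kHz, appears at 0.8 kHz.
77.28 kHz mod fs = 2.96 kHz.
2.96 kHz ≤ fs/2 = 9.29 kHz, appears at 2.96 kHz.
37.24 kHz mod fs = 0.08 kHz.
0.08 kHz ≤ fs/2 = 9.29 kHz, appears at 0.08 kHz.
18.5 kHz > fs/2 = 9.29 kHz, folds to fs − 18.5 kHz = 0.08 kHz.
65.44 kHz mod fs = 9.7 kHz.
9.7 kHz > fs/2 = 9.29 kHz, folds to fs − 9.7 kHz = 8.88 kHz.
Distinct values: {0.08 kHz, 0.8 kHz, 2.96 kHz, 8.88 kHz}.

0.08 kHz, 0.8 kHz, 2.96 kHz, 8.88 kHz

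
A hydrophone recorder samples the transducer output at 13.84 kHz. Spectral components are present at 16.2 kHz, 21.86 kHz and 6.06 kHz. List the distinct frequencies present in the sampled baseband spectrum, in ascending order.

fs/2 = 6.92 kHz.
16.2 kHz mod fs = 2.36 kHz.
2.36 kHz ≤ fs/2 = 6.92 kHz, appears at 2.36 kHz.
21.86 kHz mod fs = 8.02 kHz.
8.02 kHz > fs/2 = 6.92 kHz, folds to fs − 8.02 kHz = 5.82 kHz.
6.06 kHz ≤ fs/2 = 6.92 kHz, passes unchanged.
Distinct values: {2.36 kHz, 5.82 kHz, 6.06 kHz}.

2.36 kHz, 5.82 kHz, 6.06 kHz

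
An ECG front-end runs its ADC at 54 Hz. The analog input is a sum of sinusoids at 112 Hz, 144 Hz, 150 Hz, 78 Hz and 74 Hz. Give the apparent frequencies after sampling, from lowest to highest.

fs/2 = 27 Hz.
112 Hz mod fs = 4 Hz.
4 Hz ≤ fs/2 = 27 Hz, appears at 4 Hz.
144 Hz mod fs = 36 Hz.
36 Hz > fs/2 = 27 Hz, folds to fs − 36 Hz = 18 Hz.
150 Hz mod fs = 42 Hz.
42 Hz > fs/2 = 27 Hz, folds to fs − 42 Hz = 12 Hz.
78 Hz mod fs = 24 Hz.
24 Hz ≤ fs/2 = 27 Hz, appears at 24 Hz.
74 Hz mod fs = 20 Hz.
20 Hz ≤ fs/2 = 27 Hz, appears at 20 Hz.
Distinct values: {4 Hz, 12 Hz, 18 Hz, 20 Hz, 24 Hz}.

4 Hz, 12 Hz, 18 Hz, 20 Hz, 24 Hz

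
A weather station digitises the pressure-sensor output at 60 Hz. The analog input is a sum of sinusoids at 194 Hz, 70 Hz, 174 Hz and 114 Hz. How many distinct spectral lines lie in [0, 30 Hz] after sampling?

3

fs/2 = 30 Hz.
194 Hz mod fs = 14 Hz.
14 Hz ≤ fs/2 = 30 Hz, appears at 14 Hz.
70 Hz mod fs = 10 Hz.
10 Hz ≤ fs/2 = 30 Hz, appears at 10 Hz.
174 Hz mod fs = 54 Hz.
54 Hz > fs/2 = 30 Hz, folds to fs − 54 Hz = 6 Hz.
114 Hz mod fs = 54 Hz.
54 Hz > fs/2 = 30 Hz, folds to fs − 54 Hz = 6 Hz.
Distinct values: {6 Hz, 10 Hz, 14 Hz} → 3.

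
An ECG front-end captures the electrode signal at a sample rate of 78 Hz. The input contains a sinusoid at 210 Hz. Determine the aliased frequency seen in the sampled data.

24 Hz

210 Hz mod fs = 54 Hz.
54 Hz > fs/2 = 39 Hz, folds to fs − 54 Hz = 24 Hz.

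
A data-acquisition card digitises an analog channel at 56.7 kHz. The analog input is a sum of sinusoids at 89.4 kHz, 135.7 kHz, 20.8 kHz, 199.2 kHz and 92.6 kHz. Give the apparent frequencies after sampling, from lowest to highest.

fs/2 = 28.35 kHz.
89.4 kHz mod fs = 32.7 kHz.
32.7 kHz > fs/2 = 28.35 kHz, folds to fs − 32.7 kHz = 24 kHz.
135.7 kHz mod fs = 22.3 kHz.
22.3 kHz ≤ fs/2 = 28.35 kHz, appears at 22.3 kHz.
20.8 kHz ≤ fs/2 = 28.35 kHz, passes unchanged.
199.2 kHz mod fs = 29.1 kHz.
29.1 kHz > fs/2 = 28.35 kHz, folds to fs − 29.1 kHz = 27.6 kHz.
92.6 kHz mod fs = 35.9 kHz.
35.9 kHz > fs/2 = 28.35 kHz, folds to fs − 35.9 kHz = 20.8 kHz.
Distinct values: {20.8 kHz, 22.3 kHz, 24 kHz, 27.6 kHz}.

20.8 kHz, 22.3 kHz, 24 kHz, 27.6 kHz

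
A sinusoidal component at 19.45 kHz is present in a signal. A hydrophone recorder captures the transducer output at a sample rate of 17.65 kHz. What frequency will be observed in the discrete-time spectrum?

19.45 kHz mod fs = 1.8 kHz.
1.8 kHz ≤ fs/2 = 8.825 kHz, appears at 1.8 kHz.

1.8 kHz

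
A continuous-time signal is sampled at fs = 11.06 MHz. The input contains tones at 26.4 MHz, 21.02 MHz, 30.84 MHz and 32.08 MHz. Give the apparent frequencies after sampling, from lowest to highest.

fs/2 = 5.53 MHz.
26.4 MHz mod fs = 4.28 MHz.
4.28 MHz ≤ fs/2 = 5.53 MHz, appears at 4.28 MHz.
21.02 MHz mod fs = 9.96 MHz.
9.96 MHz > fs/2 = 5.53 MHz, folds to fs − 9.96 MHz = 1.1 MHz.
30.84 MHz mod fs = 8.72 MHz.
8.72 MHz > fs/2 = 5.53 MHz, folds to fs − 8.72 MHz = 2.34 MHz.
32.08 MHz mod fs = 9.96 MHz.
9.96 MHz > fs/2 = 5.53 MHz, folds to fs − 9.96 MHz = 1.1 MHz.
Distinct values: {1.1 MHz, 2.34 MHz, 4.28 MHz}.

1.1 MHz, 2.34 MHz, 4.28 MHz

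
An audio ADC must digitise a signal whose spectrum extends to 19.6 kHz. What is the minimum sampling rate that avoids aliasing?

39.2 kHz

Nyquist rate = 2 × 19.6 kHz = 39.2 kHz.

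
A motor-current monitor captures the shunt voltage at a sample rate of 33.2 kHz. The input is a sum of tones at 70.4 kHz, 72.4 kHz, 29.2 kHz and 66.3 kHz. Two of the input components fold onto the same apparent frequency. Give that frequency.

4 kHz

fs/2 = 16.6 kHz.
70.4 kHz mod fs = 4 kHz.
4 kHz ≤ fs/2 = 16.6 kHz, appears at 4 kHz.
72.4 kHz mod fs = 6 kHz.
6 kHz ≤ fs/2 = 16.6 kHz, appears at 6 kHz.
29.2 kHz > fs/2 = 16.6 kHz, folds to fs − 29.2 kHz = 4 kHz.
66.3 kHz mod fs = 33.1 kHz.
33.1 kHz > fs/2 = 16.6 kHz, folds to fs − 33.1 kHz = 0.1 kHz.
29.2 kHz and 70.4 kHz both map to 4 kHz.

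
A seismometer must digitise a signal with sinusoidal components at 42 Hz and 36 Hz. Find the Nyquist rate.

84 Hz

Highest-frequency component: 42 Hz.
Nyquist rate = 2 × 42 Hz = 84 Hz.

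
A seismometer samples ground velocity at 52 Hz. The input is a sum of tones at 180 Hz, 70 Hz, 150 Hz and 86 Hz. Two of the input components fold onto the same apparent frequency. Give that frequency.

fs/2 = 26 Hz.
180 Hz mod fs = 24 Hz.
24 Hz ≤ fs/2 = 26 Hz, appears at 24 Hz.
70 Hz mod fs = 18 Hz.
18 Hz ≤ fs/2 = 26 Hz, appears at 18 Hz.
150 Hz mod fs = 46 Hz.
46 Hz > fs/2 = 26 Hz, folds to fs − 46 Hz = 6 Hz.
86 Hz mod fs = 34 Hz.
34 Hz > fs/2 = 26 Hz, folds to fs − 34 Hz = 18 Hz.
70 Hz and 86 Hz both map to 18 Hz.

18 Hz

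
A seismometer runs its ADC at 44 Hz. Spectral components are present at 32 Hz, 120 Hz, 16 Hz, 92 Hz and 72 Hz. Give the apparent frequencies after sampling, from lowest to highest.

fs/2 = 22 Hz.
32 Hz > fs/2 = 22 Hz, folds to fs − 32 Hz = 12 Hz.
120 Hz mod fs = 32 Hz.
32 Hz > fs/2 = 22 Hz, folds to fs − 32 Hz = 12 Hz.
16 Hz ≤ fs/2 = 22 Hz, passes unchanged.
92 Hz mod fs = 4 Hz.
4 Hz ≤ fs/2 = 22 Hz, appears at 4 Hz.
72 Hz mod fs = 28 Hz.
28 Hz > fs/2 = 22 Hz, folds to fs − 28 Hz = 16 Hz.
Distinct values: {4 Hz, 12 Hz, 16 Hz}.

4 Hz, 12 Hz, 16 Hz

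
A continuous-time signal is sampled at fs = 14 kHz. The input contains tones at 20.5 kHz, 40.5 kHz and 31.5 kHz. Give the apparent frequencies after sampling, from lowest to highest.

fs/2 = 7 kHz.
20.5 kHz mod fs = 6.5 kHz.
6.5 kHz ≤ fs/2 = 7 kHz, appears at 6.5 kHz.
40.5 kHz mod fs = 12.5 kHz.
12.5 kHz > fs/2 = 7 kHz, folds to fs − 12.5 kHz = 1.5 kHz.
31.5 kHz mod fs = 3.5 kHz.
3.5 kHz ≤ fs/2 = 7 kHz, appears at 3.5 kHz.
Distinct values: {1.5 kHz, 3.5 kHz, 6.5 kHz}.

1.5 kHz, 3.5 kHz, 6.5 kHz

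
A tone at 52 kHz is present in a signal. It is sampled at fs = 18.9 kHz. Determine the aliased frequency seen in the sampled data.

4.7 kHz

52 kHz mod fs = 14.2 kHz.
14.2 kHz > fs/2 = 9.45 kHz, folds to fs − 14.2 kHz = 4.7 kHz.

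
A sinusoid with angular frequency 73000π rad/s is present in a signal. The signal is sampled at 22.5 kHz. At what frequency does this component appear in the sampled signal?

ω = 73000π rad/s → f = ω/(2π) = 36500 Hz = 36.5 kHz.
36.5 kHz mod fs = 14 kHz.
14 kHz > fs/2 = 11.25 kHz, folds to fs − 14 kHz = 8.5 kHz.

8.5 kHz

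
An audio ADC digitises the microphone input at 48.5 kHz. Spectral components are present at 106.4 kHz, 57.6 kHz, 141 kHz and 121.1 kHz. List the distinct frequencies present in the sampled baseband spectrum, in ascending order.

4.5 kHz, 9.1 kHz, 9.4 kHz, 24.1 kHz

fs/2 = 24.25 kHz.
106.4 kHz mod fs = 9.4 kHz.
9.4 kHz ≤ fs/2 = 24.25 kHz, appears at 9.4 kHz.
57.6 kHz mod fs = 9.1 kHz.
9.1 kHz ≤ fs/2 = 24.25 kHz, appears at 9.1 kHz.
141 kHz mod fs = 44 kHz.
44 kHz > fs/2 = 24.25 kHz, folds to fs − 44 kHz = 4.5 kHz.
121.1 kHz mod fs = 24.1 kHz.
24.1 kHz ≤ fs/2 = 24.25 kHz, appears at 24.1 kHz.
Distinct values: {4.5 kHz, 9.1 kHz, 9.4 kHz, 24.1 kHz}.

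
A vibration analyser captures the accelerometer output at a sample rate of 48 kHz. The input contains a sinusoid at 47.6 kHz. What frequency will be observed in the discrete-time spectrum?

47.6 kHz > fs/2 = 24 kHz, folds to fs − 47.6 kHz = 0.4 kHz.

0.4 kHz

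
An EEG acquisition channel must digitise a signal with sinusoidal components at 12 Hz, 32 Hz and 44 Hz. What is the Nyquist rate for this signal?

88 Hz

Highest-frequency component: 44 Hz.
Nyquist rate = 2 × 44 Hz = 88 Hz.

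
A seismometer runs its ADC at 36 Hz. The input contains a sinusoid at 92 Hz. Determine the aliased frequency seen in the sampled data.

92 Hz mod fs = 20 Hz.
20 Hz > fs/2 = 18 Hz, folds to fs − 20 Hz = 16 Hz.

16 Hz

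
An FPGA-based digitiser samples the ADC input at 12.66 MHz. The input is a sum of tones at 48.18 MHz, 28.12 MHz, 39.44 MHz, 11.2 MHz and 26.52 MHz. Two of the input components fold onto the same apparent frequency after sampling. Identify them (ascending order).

11.2 MHz, 39.44 MHz

fs/2 = 6.33 MHz.
48.18 MHz mod fs = 10.2 MHz.
10.2 MHz > fs/2 = 6.33 MHz, folds to fs − 10.2 MHz = 2.46 MHz.
28.12 MHz mod fs = 2.8 MHz.
2.8 MHz ≤ fs/2 = 6.33 MHz, appears at 2.8 MHz.
39.44 MHz mod fs = 1.46 MHz.
1.46 MHz ≤ fs/2 = 6.33 MHz, appears at 1.46 MHz.
11.2 MHz > fs/2 = 6.33 MHz, folds to fs − 11.2 MHz = 1.46 MHz.
26.52 MHz mod fs = 1.2 MHz.
1.2 MHz ≤ fs/2 = 6.33 MHz, appears at 1.2 MHz.
11.2 MHz and 39.44 MHz both map to 1.46 MHz.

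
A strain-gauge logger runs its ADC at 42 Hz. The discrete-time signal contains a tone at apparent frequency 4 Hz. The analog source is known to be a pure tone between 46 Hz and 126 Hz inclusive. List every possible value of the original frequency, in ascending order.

Frequencies that alias to 4 Hz are k·fs ± 4 Hz for integer k ≥ 0.
k=0: 4 Hz.
k=1: 38 Hz, 46 Hz.
k=2: 80 Hz, 88 Hz.
k=3: 122 Hz, 130 Hz.
k=4: 164 Hz, 172 Hz.
Within [46 Hz, 126 Hz]: 46 Hz, 80 Hz, 88 Hz, 122 Hz.

46 Hz, 80 Hz, 88 Hz, 122 Hz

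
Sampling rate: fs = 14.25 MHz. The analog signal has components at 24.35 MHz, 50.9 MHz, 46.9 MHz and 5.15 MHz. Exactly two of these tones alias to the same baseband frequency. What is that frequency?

fs/2 = 7.125 MHz.
24.35 MHz mod fs = 10.1 MHz.
10.1 MHz > fs/2 = 7.125 MHz, folds to fs − 10.1 MHz = 4.15 MHz.
50.9 MHz mod fs = 8.15 MHz.
8.15 MHz > fs/2 = 7.125 MHz, folds to fs − 8.15 MHz = 6.1 MHz.
46.9 MHz mod fs = 4.15 MHz.
4.15 MHz ≤ fs/2 = 7.125 MHz, appears at 4.15 MHz.
5.15 MHz ≤ fs/2 = 7.125 MHz, passes unchanged.
24.35 MHz and 46.9 MHz both map to 4.15 MHz.

4.15 MHz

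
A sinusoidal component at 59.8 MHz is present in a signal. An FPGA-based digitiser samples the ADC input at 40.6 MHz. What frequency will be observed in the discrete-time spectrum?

59.8 MHz mod fs = 19.2 MHz.
19.2 MHz ≤ fs/2 = 20.3 MHz, appears at 19.2 MHz.

19.2 MHz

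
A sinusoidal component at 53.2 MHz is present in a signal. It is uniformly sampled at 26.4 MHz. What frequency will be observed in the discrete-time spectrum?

53.2 MHz mod fs = 0.4 MHz.
0.4 MHz ≤ fs/2 = 13.2 MHz, appears at 0.4 MHz.

0.4 MHz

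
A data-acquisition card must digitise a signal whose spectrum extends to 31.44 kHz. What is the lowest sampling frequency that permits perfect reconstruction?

Nyquist rate = 2 × 31.44 kHz = 62.88 kHz.

62.88 kHz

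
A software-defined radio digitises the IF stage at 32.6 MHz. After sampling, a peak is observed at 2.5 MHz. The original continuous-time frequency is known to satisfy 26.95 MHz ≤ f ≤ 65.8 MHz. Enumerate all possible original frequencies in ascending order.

30.1 MHz, 35.1 MHz, 62.7 MHz

Frequencies that alias to 2.5 MHz are k·fs ± 2.5 MHz for integer k ≥ 0.
k=0: 2.5 MHz.
k=1: 30.1 MHz, 35.1 MHz.
k=2: 62.7 MHz, 67.7 MHz.
k=3: 95.3 MHz, 100.3 MHz.
Within [26.95 MHz, 65.8 MHz]: 30.1 MHz, 35.1 MHz, 62.7 MHz.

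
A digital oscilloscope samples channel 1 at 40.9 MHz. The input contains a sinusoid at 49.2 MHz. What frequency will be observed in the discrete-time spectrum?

8.3 MHz

49.2 MHz mod fs = 8.3 MHz.
8.3 MHz ≤ fs/2 = 20.45 MHz, appears at 8.3 MHz.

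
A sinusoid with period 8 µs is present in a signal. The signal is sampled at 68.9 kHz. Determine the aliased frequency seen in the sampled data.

12.8 kHz

T = 8 µs → f = 1/T = 125 kHz.
125 kHz mod fs = 56.1 kHz.
56.1 kHz > fs/2 = 34.45 kHz, folds to fs − 56.1 kHz = 12.8 kHz.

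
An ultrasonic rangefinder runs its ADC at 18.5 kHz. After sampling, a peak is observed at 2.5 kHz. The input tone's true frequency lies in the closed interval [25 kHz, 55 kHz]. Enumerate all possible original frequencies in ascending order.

34.5 kHz, 39.5 kHz, 53 kHz

Frequencies that alias to 2.5 kHz are k·fs ± 2.5 kHz for integer k ≥ 0.
k=0: 2.5 kHz.
k=1: 16 kHz, 21 kHz.
k=2: 34.5 kHz, 39.5 kHz.
k=3: 53 kHz, 58 kHz.
k=4: 71.5 kHz, 76.5 kHz.
Within [25 kHz, 55 kHz]: 34.5 kHz, 39.5 kHz, 53 kHz.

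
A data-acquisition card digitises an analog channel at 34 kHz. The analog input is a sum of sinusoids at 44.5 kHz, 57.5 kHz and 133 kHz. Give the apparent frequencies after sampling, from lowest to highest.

3 kHz, 10.5 kHz

fs/2 = 17 kHz.
44.5 kHz mod fs = 10.5 kHz.
10.5 kHz ≤ fs/2 = 17 kHz, appears at 10.5 kHz.
57.5 kHz mod fs = 23.5 kHz.
23.5 kHz > fs/2 = 17 kHz, folds to fs − 23.5 kHz = 10.5 kHz.
133 kHz mod fs = 31 kHz.
31 kHz > fs/2 = 17 kHz, folds to fs − 31 kHz = 3 kHz.
Distinct values: {3 kHz, 10.5 kHz}.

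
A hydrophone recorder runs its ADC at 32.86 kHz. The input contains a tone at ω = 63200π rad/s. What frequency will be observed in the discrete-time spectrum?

1.26 kHz

ω = 63200π rad/s → f = ω/(2π) = 31600 Hz = 31.6 kHz.
31.6 kHz > fs/2 = 16.43 kHz, folds to fs − 31.6 kHz = 1.26 kHz.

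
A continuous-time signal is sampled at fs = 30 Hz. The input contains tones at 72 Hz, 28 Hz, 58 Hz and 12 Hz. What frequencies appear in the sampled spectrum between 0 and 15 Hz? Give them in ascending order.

fs/2 = 15 Hz.
72 Hz mod fs = 12 Hz.
12 Hz ≤ fs/2 = 15 Hz, appears at 12 Hz.
28 Hz > fs/2 = 15 Hz, folds to fs − 28 Hz = 2 Hz.
58 Hz mod fs = 28 Hz.
28 Hz > fs/2 = 15 Hz, folds to fs − 28 Hz = 2 Hz.
12 Hz ≤ fs/2 = 15 Hz, passes unchanged.
Distinct values: {2 Hz, 12 Hz}.

2 Hz, 12 Hz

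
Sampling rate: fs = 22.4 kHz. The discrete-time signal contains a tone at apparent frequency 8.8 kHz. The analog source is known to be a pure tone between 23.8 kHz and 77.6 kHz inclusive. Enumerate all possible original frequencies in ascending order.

Frequencies that alias to 8.8 kHz are k·fs ± 8.8 kHz for integer k ≥ 0.
k=0: 8.8 kHz.
k=1: 13.6 kHz, 31.2 kHz.
k=2: 36 kHz, 53.6 kHz.
k=3: 58.4 kHz, 76 kHz.
k=4: 80.8 kHz, 98.4 kHz.
Within [23.8 kHz, 77.6 kHz]: 31.2 kHz, 36 kHz, 53.6 kHz, 58.4 kHz, 76 kHz.

31.2 kHz, 36 kHz, 53.6 kHz, 58.4 kHz, 76 kHz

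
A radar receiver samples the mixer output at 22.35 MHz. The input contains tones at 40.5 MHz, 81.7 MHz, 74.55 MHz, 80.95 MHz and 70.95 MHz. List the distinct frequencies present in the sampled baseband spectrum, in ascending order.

3.9 MHz, 4.2 MHz, 7.5 MHz, 7.7 MHz, 8.45 MHz

fs/2 = 11.175 MHz.
40.5 MHz mod fs = 18.15 MHz.
18.15 MHz > fs/2 = 11.175 MHz, folds to fs − 18.15 MHz = 4.2 MHz.
81.7 MHz mod fs = 14.65 MHz.
14.65 MHz > fs/2 = 11.175 MHz, folds to fs − 14.65 MHz = 7.7 MHz.
74.55 MHz mod fs = 7.5 MHz.
7.5 MHz ≤ fs/2 = 11.175 MHz, appears at 7.5 MHz.
80.95 MHz mod fs = 13.9 MHz.
13.9 MHz > fs/2 = 11.175 MHz, folds to fs − 13.9 MHz = 8.45 MHz.
70.95 MHz mod fs = 3.9 MHz.
3.9 MHz ≤ fs/2 = 11.175 MHz, appears at 3.9 MHz.
Distinct values: {3.9 MHz, 4.2 MHz, 7.5 MHz, 7.7 MHz, 8.45 MHz}.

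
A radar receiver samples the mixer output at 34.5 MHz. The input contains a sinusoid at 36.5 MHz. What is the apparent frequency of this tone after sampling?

2 MHz

36.5 MHz mod fs = 2 MHz.
2 MHz ≤ fs/2 = 17.25 MHz, appears at 2 MHz.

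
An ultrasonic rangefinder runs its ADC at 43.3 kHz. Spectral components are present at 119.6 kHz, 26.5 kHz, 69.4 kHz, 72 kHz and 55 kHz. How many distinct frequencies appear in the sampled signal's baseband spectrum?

5

fs/2 = 21.65 kHz.
119.6 kHz mod fs = 33 kHz.
33 kHz > fs/2 = 21.65 kHz, folds to fs − 33 kHz = 10.3 kHz.
26.5 kHz > fs/2 = 21.65 kHz, folds to fs − 26.5 kHz = 16.8 kHz.
69.4 kHz mod fs = 26.1 kHz.
26.1 kHz > fs/2 = 21.65 kHz, folds to fs − 26.1 kHz = 17.2 kHz.
72 kHz mod fs = 28.7 kHz.
28.7 kHz > fs/2 = 21.65 kHz, folds to fs − 28.7 kHz = 14.6 kHz.
55 kHz mod fs = 11.7 kHz.
11.7 kHz ≤ fs/2 = 21.65 kHz, appears at 11.7 kHz.
Distinct values: {10.3 kHz, 11.7 kHz, 14.6 kHz, 16.8 kHz, 17.2 kHz} → 5.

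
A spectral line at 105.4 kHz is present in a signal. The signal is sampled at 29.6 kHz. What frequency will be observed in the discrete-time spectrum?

13 kHz

105.4 kHz mod fs = 16.6 kHz.
16.6 kHz > fs/2 = 14.8 kHz, folds to fs − 16.6 kHz = 13 kHz.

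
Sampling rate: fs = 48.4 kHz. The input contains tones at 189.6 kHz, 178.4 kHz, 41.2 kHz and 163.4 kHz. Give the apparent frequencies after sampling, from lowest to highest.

fs/2 = 24.2 kHz.
189.6 kHz mod fs = 44.4 kHz.
44.4 kHz > fs/2 = 24.2 kHz, folds to fs − 44.4 kHz = 4 kHz.
178.4 kHz mod fs = 33.2 kHz.
33.2 kHz > fs/2 = 24.2 kHz, folds to fs − 33.2 kHz = 15.2 kHz.
41.2 kHz > fs/2 = 24.2 kHz, folds to fs − 41.2 kHz = 7.2 kHz.
163.4 kHz mod fs = 18.2 kHz.
18.2 kHz ≤ fs/2 = 24.2 kHz, appears at 18.2 kHz.
Distinct values: {4 kHz, 7.2 kHz, 15.2 kHz, 18.2 kHz}.

4 kHz, 7.2 kHz, 15.2 kHz, 18.2 kHz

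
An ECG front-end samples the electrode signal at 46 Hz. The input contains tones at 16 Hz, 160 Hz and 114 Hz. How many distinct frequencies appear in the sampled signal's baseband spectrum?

fs/2 = 23 Hz.
16 Hz ≤ fs/2 = 23 Hz, passes unchanged.
160 Hz mod fs = 22 Hz.
22 Hz ≤ fs/2 = 23 Hz, appears at 22 Hz.
114 Hz mod fs = 22 Hz.
22 Hz ≤ fs/2 = 23 Hz, appears at 22 Hz.
Distinct values: {16 Hz, 22 Hz} → 2.

2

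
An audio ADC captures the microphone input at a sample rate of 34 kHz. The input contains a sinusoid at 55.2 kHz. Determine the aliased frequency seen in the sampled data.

12.8 kHz

55.2 kHz mod fs = 21.2 kHz.
21.2 kHz > fs/2 = 17 kHz, folds to fs − 21.2 kHz = 12.8 kHz.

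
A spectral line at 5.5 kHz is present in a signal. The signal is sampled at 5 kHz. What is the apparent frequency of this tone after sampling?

5.5 kHz mod fs = 0.5 kHz.
0.5 kHz ≤ fs/2 = 2.5 kHz, appears at 0.5 kHz.

0.5 kHz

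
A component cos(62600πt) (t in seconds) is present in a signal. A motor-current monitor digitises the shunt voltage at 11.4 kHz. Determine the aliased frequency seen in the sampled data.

ω = 62600π rad/s → f = ω/(2π) = 31300 Hz = 31.3 kHz.
31.3 kHz mod fs = 8.5 kHz.
8.5 kHz > fs/2 = 5.7 kHz, folds to fs − 8.5 kHz = 2.9 kHz.

2.9 kHz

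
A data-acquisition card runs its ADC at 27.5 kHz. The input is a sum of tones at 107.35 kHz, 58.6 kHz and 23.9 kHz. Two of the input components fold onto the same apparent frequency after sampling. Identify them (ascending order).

23.9 kHz, 58.6 kHz

fs/2 = 13.75 kHz.
107.35 kHz mod fs = 24.85 kHz.
24.85 kHz > fs/2 = 13.75 kHz, folds to fs − 24.85 kHz = 2.65 kHz.
58.6 kHz mod fs = 3.6 kHz.
3.6 kHz ≤ fs/2 = 13.75 kHz, appears at 3.6 kHz.
23.9 kHz > fs/2 = 13.75 kHz, folds to fs − 23.9 kHz = 3.6 kHz.
23.9 kHz and 58.6 kHz both map to 3.6 kHz.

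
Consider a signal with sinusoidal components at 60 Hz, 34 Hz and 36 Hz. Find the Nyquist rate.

120 Hz

Highest-frequency component: 60 Hz.
Nyquist rate = 2 × 60 Hz = 120 Hz.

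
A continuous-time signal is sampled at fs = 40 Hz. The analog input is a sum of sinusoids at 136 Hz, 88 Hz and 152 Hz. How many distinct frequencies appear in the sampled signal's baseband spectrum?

fs/2 = 20 Hz.
136 Hz mod fs = 16 Hz.
16 Hz ≤ fs/2 = 20 Hz, appears at 16 Hz.
88 Hz mod fs = 8 Hz.
8 Hz ≤ fs/2 = 20 Hz, appears at 8 Hz.
152 Hz mod fs = 32 Hz.
32 Hz > fs/2 = 20 Hz, folds to fs − 32 Hz = 8 Hz.
Distinct values: {8 Hz, 16 Hz} → 2.

2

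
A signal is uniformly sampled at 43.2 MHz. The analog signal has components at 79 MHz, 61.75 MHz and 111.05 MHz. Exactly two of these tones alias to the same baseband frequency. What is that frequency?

fs/2 = 21.6 MHz.
79 MHz mod fs = 35.8 MHz.
35.8 MHz > fs/2 = 21.6 MHz, folds to fs − 35.8 MHz = 7.4 MHz.
61.75 MHz mod fs = 18.55 MHz.
18.55 MHz ≤ fs/2 = 21.6 MHz, appears at 18.55 MHz.
111.05 MHz mod fs = 24.65 MHz.
24.65 MHz > fs/2 = 21.6 MHz, folds to fs − 24.65 MHz = 18.55 MHz.
61.75 MHz and 111.05 MHz both map to 18.55 MHz.

18.55 MHz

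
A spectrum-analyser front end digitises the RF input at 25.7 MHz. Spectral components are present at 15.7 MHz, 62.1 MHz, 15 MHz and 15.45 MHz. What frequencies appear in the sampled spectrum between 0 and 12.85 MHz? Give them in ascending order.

10 MHz, 10.25 MHz, 10.7 MHz

fs/2 = 12.85 MHz.
15.7 MHz > fs/2 = 12.85 MHz, folds to fs − 15.7 MHz = 10 MHz.
62.1 MHz mod fs = 10.7 MHz.
10.7 MHz ≤ fs/2 = 12.85 MHz, appears at 10.7 MHz.
15 MHz > fs/2 = 12.85 MHz, folds to fs − 15 MHz = 10.7 MHz.
15.45 MHz > fs/2 = 12.85 MHz, folds to fs − 15.45 MHz = 10.25 MHz.
Distinct values: {10 MHz, 10.25 MHz, 10.7 MHz}.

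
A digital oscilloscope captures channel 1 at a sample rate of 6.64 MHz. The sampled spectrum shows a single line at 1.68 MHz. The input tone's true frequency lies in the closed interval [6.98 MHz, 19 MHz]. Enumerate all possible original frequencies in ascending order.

8.32 MHz, 11.6 MHz, 14.96 MHz, 18.24 MHz

Frequencies that alias to 1.68 MHz are k·fs ± 1.68 MHz for integer k ≥ 0.
k=0: 1.68 MHz.
k=1: 4.96 MHz, 8.32 MHz.
k=2: 11.6 MHz, 14.96 MHz.
k=3: 18.24 MHz, 21.6 MHz.
k=4: 24.88 MHz, 28.24 MHz.
Within [6.98 MHz, 19 MHz]: 8.32 MHz, 11.6 MHz, 14.96 MHz, 18.24 MHz.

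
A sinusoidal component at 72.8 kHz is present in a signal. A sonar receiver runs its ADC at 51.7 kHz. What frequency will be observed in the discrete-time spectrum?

21.1 kHz

72.8 kHz mod fs = 21.1 kHz.
21.1 kHz ≤ fs/2 = 25.85 kHz, appears at 21.1 kHz.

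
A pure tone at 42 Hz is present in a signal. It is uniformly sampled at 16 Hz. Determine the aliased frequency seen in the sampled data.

6 Hz

42 Hz mod fs = 10 Hz.
10 Hz > fs/2 = 8 Hz, folds to fs − 10 Hz = 6 Hz.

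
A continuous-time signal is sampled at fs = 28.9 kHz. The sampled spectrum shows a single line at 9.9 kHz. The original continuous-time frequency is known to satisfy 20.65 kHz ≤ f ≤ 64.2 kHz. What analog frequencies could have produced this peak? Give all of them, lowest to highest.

38.8 kHz, 47.9 kHz

Frequencies that alias to 9.9 kHz are k·fs ± 9.9 kHz for integer k ≥ 0.
k=0: 9.9 kHz.
k=1: 19 kHz, 38.8 kHz.
k=2: 47.9 kHz, 67.7 kHz.
k=3: 76.8 kHz, 96.6 kHz.
Within [20.65 kHz, 64.2 kHz]: 38.8 kHz, 47.9 kHz.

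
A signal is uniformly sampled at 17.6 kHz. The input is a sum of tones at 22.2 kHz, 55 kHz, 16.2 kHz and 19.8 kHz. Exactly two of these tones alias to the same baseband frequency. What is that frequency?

2.2 kHz

fs/2 = 8.8 kHz.
22.2 kHz mod fs = 4.6 kHz.
4.6 kHz ≤ fs/2 = 8.8 kHz, appears at 4.6 kHz.
55 kHz mod fs = 2.2 kHz.
2.2 kHz ≤ fs/2 = 8.8 kHz, appears at 2.2 kHz.
16.2 kHz > fs/2 = 8.8 kHz, folds to fs − 16.2 kHz = 1.4 kHz.
19.8 kHz mod fs = 2.2 kHz.
2.2 kHz ≤ fs/2 = 8.8 kHz, appears at 2.2 kHz.
19.8 kHz and 55 kHz both map to 2.2 kHz.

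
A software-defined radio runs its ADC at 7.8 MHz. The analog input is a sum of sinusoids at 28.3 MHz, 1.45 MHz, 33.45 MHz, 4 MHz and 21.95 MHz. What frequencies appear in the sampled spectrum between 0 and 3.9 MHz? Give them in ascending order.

1.45 MHz, 2.25 MHz, 2.9 MHz, 3.8 MHz

fs/2 = 3.9 MHz.
28.3 MHz mod fs = 4.9 MHz.
4.9 MHz > fs/2 = 3.9 MHz, folds to fs − 4.9 MHz = 2.9 MHz.
1.45 MHz ≤ fs/2 = 3.9 MHz, passes unchanged.
33.45 MHz mod fs = 2.25 MHz.
2.25 MHz ≤ fs/2 = 3.9 MHz, appears at 2.25 MHz.
4 MHz > fs/2 = 3.9 MHz, folds to fs − 4 MHz = 3.8 MHz.
21.95 MHz mod fs = 6.35 MHz.
6.35 MHz > fs/2 = 3.9 MHz, folds to fs − 6.35 MHz = 1.45 MHz.
Distinct values: {1.45 MHz, 2.25 MHz, 2.9 MHz, 3.8 MHz}.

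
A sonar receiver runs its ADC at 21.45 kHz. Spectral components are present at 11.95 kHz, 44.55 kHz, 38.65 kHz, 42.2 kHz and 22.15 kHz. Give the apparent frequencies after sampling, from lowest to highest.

0.7 kHz, 1.65 kHz, 4.25 kHz, 9.5 kHz

fs/2 = 10.725 kHz.
11.95 kHz > fs/2 = 10.725 kHz, folds to fs − 11.95 kHz = 9.5 kHz.
44.55 kHz mod fs = 1.65 kHz.
1.65 kHz ≤ fs/2 = 10.725 kHz, appears at 1.65 kHz.
38.65 kHz mod fs = 17.2 kHz.
17.2 kHz > fs/2 = 10.725 kHz, folds to fs − 17.2 kHz = 4.25 kHz.
42.2 kHz mod fs = 20.75 kHz.
20.75 kHz > fs/2 = 10.725 kHz, folds to fs − 20.75 kHz = 0.7 kHz.
22.15 kHz mod fs = 0.7 kHz.
0.7 kHz ≤ fs/2 = 10.725 kHz, appears at 0.7 kHz.
Distinct values: {0.7 kHz, 1.65 kHz, 4.25 kHz, 9.5 kHz}.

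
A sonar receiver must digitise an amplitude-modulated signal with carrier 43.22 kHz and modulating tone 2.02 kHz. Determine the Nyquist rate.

AM sidebands sit at fc ± fm = 41.2 kHz and 45.24 kHz.
Highest-frequency component: 45.24 kHz.
Nyquist rate = 2 × 45.24 kHz = 90.48 kHz.

90.48 kHz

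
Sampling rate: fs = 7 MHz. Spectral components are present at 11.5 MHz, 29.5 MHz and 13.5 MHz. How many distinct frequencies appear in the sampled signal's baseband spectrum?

3

fs/2 = 3.5 MHz.
11.5 MHz mod fs = 4.5 MHz.
4.5 MHz > fs/2 = 3.5 MHz, folds to fs − 4.5 MHz = 2.5 MHz.
29.5 MHz mod fs = 1.5 MHz.
1.5 MHz ≤ fs/2 = 3.5 MHz, appears at 1.5 MHz.
13.5 MHz mod fs = 6.5 MHz.
6.5 MHz > fs/2 = 3.5 MHz, folds to fs − 6.5 MHz = 0.5 MHz.
Distinct values: {0.5 MHz, 1.5 MHz, 2.5 MHz} → 3.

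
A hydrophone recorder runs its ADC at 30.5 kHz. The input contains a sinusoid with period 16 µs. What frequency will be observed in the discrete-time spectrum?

T = 16 µs → f = 1/T = 62.5 kHz.
62.5 kHz mod fs = 1.5 kHz.
1.5 kHz ≤ fs/2 = 15.25 kHz, appears at 1.5 kHz.

1.5 kHz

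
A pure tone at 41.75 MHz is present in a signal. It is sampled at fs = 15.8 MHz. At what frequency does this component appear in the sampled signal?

5.65 MHz

41.75 MHz mod fs = 10.15 MHz.
10.15 MHz > fs/2 = 7.9 MHz, folds to fs − 10.15 MHz = 5.65 MHz.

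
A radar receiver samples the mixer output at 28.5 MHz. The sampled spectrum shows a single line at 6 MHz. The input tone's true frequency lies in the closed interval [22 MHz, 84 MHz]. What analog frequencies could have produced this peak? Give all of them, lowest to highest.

Frequencies that alias to 6 MHz are k·fs ± 6 MHz for integer k ≥ 0.
k=0: 6 MHz.
k=1: 22.5 MHz, 34.5 MHz.
k=2: 51 MHz, 63 MHz.
k=3: 79.5 MHz, 91.5 MHz.
k=4: 108 MHz, 120 MHz.
Within [22 MHz, 84 MHz]: 22.5 MHz, 34.5 MHz, 51 MHz, 63 MHz, 79.5 MHz.

22.5 MHz, 34.5 MHz, 51 MHz, 63 MHz, 79.5 MHz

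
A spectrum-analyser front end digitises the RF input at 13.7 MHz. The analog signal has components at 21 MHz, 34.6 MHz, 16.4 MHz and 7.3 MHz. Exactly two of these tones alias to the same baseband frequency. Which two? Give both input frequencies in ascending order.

fs/2 = 6.85 MHz.
21 MHz mod fs = 7.3 MHz.
7.3 MHz > fs/2 = 6.85 MHz, folds to fs − 7.3 MHz = 6.4 MHz.
34.6 MHz mod fs = 7.2 MHz.
7.2 MHz > fs/2 = 6.85 MHz, folds to fs − 7.2 MHz = 6.5 MHz.
16.4 MHz mod fs = 2.7 MHz.
2.7 MHz ≤ fs/2 = 6.85 MHz, appears at 2.7 MHz.
7.3 MHz > fs/2 = 6.85 MHz, folds to fs − 7.3 MHz = 6.4 MHz.
7.3 MHz and 21 MHz both map to 6.4 MHz.

7.3 MHz, 21 MHz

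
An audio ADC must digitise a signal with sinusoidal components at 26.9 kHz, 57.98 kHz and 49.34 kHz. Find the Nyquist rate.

Highest-frequency component: 57.98 kHz.
Nyquist rate = 2 × 57.98 kHz = 115.96 kHz.

115.96 kHz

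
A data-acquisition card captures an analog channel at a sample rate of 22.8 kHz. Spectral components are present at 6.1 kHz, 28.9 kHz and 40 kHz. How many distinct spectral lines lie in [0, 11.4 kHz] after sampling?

2

fs/2 = 11.4 kHz.
6.1 kHz ≤ fs/2 = 11.4 kHz, passes unchanged.
28.9 kHz mod fs = 6.1 kHz.
6.1 kHz ≤ fs/2 = 11.4 kHz, appears at 6.1 kHz.
40 kHz mod fs = 17.2 kHz.
17.2 kHz > fs/2 = 11.4 kHz, folds to fs − 17.2 kHz = 5.6 kHz.
Distinct values: {5.6 kHz, 6.1 kHz} → 2.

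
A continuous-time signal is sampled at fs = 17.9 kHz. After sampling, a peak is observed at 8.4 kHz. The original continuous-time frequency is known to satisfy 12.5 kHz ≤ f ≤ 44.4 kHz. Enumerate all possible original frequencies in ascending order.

Frequencies that alias to 8.4 kHz are k·fs ± 8.4 kHz for integer k ≥ 0.
k=0: 8.4 kHz.
k=1: 9.5 kHz, 26.3 kHz.
k=2: 27.4 kHz, 44.2 kHz.
k=3: 45.3 kHz, 62.1 kHz.
Within [12.5 kHz, 44.4 kHz]: 26.3 kHz, 27.4 kHz, 44.2 kHz.

26.3 kHz, 27.4 kHz, 44.2 kHz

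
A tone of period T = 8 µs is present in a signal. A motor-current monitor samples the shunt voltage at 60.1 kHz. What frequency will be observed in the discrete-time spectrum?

4.8 kHz

T = 8 µs → f = 1/T = 125 kHz.
125 kHz mod fs = 4.8 kHz.
4.8 kHz ≤ fs/2 = 30.05 kHz, appears at 4.8 kHz.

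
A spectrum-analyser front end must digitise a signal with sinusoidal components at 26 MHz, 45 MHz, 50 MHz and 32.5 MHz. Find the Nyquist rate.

100 MHz

Highest-frequency component: 50 MHz.
Nyquist rate = 2 × 50 MHz = 100 MHz.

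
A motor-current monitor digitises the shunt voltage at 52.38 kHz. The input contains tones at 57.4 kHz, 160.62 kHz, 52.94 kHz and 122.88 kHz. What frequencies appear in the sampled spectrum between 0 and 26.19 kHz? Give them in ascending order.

0.56 kHz, 3.48 kHz, 5.02 kHz, 18.12 kHz

fs/2 = 26.19 kHz.
57.4 kHz mod fs = 5.02 kHz.
5.02 kHz ≤ fs/2 = 26.19 kHz, appears at 5.02 kHz.
160.62 kHz mod fs = 3.48 kHz.
3.48 kHz ≤ fs/2 = 26.19 kHz, appears at 3.48 kHz.
52.94 kHz mod fs = 0.56 kHz.
0.56 kHz ≤ fs/2 = 26.19 kHz, appears at 0.56 kHz.
122.88 kHz mod fs = 18.12 kHz.
18.12 kHz ≤ fs/2 = 26.19 kHz, appears at 18.12 kHz.
Distinct values: {0.56 kHz, 3.48 kHz, 5.02 kHz, 18.12 kHz}.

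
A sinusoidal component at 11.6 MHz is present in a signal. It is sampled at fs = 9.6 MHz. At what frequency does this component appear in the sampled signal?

11.6 MHz mod fs = 2 MHz.
2 MHz ≤ fs/2 = 4.8 MHz, appears at 2 MHz.

2 MHz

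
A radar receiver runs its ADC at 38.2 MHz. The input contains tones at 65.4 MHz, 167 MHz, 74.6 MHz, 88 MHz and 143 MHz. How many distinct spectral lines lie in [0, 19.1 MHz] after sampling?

5

fs/2 = 19.1 MHz.
65.4 MHz mod fs = 27.2 MHz.
27.2 MHz > fs/2 = 19.1 MHz, folds to fs − 27.2 MHz = 11 MHz.
167 MHz mod fs = 14.2 MHz.
14.2 MHz ≤ fs/2 = 19.1 MHz, appears at 14.2 MHz.
74.6 MHz mod fs = 36.4 MHz.
36.4 MHz > fs/2 = 19.1 MHz, folds to fs − 36.4 MHz = 1.8 MHz.
88 MHz mod fs = 11.6 MHz.
11.6 MHz ≤ fs/2 = 19.1 MHz, appears at 11.6 MHz.
143 MHz mod fs = 28.4 MHz.
28.4 MHz > fs/2 = 19.1 MHz, folds to fs − 28.4 MHz = 9.8 MHz.
Distinct values: {1.8 MHz, 9.8 MHz, 11 MHz, 11.6 MHz, 14.2 MHz} → 5.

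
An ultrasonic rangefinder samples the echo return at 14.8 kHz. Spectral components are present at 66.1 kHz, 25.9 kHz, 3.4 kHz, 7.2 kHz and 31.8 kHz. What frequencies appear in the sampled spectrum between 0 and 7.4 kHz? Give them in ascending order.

fs/2 = 7.4 kHz.
66.1 kHz mod fs = 6.9 kHz.
6.9 kHz ≤ fs/2 = 7.4 kHz, appears at 6.9 kHz.
25.9 kHz mod fs = 11.1 kHz.
11.1 kHz > fs/2 = 7.4 kHz, folds to fs − 11.1 kHz = 3.7 kHz.
3.4 kHz ≤ fs/2 = 7.4 kHz, passes unchanged.
7.2 kHz ≤ fs/2 = 7.4 kHz, passes unchanged.
31.8 kHz mod fs = 2.2 kHz.
2.2 kHz ≤ fs/2 = 7.4 kHz, appears at 2.2 kHz.
Distinct values: {2.2 kHz, 3.4 kHz, 3.7 kHz, 6.9 kHz, 7.2 kHz}.

2.2 kHz, 3.4 kHz, 3.7 kHz, 6.9 kHz, 7.2 kHz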